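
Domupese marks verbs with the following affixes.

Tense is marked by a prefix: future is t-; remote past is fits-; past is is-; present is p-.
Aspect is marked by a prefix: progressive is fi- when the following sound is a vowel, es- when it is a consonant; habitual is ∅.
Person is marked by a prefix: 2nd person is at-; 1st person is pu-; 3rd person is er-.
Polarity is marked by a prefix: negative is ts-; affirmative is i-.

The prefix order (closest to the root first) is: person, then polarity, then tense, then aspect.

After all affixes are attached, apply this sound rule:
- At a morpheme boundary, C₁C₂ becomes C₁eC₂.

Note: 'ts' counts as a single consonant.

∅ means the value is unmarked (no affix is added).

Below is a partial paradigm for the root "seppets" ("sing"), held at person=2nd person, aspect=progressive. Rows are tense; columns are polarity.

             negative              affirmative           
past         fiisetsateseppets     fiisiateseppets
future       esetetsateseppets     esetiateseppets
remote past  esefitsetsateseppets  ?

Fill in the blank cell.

esefitsiateseppets

Attach person 2nd person at- → atseppets.
Attach polarity affirmative i- → iatseppets.
Attach tense remote past fits- → fitsiatseppets.
Attach aspect progressive es- (before consonant 'f') → esfitsiatseppets.
Apply epenthesis: esfitsiatseppets → esefitsiateseppets.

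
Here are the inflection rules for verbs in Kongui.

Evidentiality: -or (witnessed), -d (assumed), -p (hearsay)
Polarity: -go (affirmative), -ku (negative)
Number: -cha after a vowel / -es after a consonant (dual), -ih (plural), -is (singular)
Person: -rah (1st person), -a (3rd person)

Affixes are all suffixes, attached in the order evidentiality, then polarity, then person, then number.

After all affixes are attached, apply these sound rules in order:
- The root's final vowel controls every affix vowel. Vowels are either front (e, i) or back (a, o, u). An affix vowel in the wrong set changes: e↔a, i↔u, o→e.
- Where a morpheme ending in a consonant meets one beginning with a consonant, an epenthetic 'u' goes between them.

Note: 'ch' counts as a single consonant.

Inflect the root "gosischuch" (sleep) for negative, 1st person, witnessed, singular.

Attach evidentiality witnessed -or → gosischuchor.
Attach polarity negative -ku → gosischuchorku.
Attach person 1st person -rah → gosischuchorkurah.
Attach number singular -is → gosischuchorkurahis.
Apply vowel harmony: gosischuchorkurahis → gosischuchorkurahus.
Apply epenthesis: gosischuchorkurahus → gosischuchorukurahus.

gosischuchorukurahus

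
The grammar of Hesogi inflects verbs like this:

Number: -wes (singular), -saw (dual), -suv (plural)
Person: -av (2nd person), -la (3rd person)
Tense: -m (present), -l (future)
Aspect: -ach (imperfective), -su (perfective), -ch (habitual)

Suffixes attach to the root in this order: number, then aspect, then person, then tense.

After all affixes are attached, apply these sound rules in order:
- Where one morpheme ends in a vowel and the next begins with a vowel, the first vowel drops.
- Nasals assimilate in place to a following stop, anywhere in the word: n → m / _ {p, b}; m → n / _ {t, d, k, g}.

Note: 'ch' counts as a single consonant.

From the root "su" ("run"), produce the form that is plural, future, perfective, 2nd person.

Attach number plural -suv → susuv.
Attach aspect perfective -su → susuvsu.
Attach person 2nd person -av → susuvsuav.
Attach tense future -l → susuvsuavl.
Apply vowel deletion: susuvsuavl → susuvsavl.
Nasal assimilation: no change.

susuvsavl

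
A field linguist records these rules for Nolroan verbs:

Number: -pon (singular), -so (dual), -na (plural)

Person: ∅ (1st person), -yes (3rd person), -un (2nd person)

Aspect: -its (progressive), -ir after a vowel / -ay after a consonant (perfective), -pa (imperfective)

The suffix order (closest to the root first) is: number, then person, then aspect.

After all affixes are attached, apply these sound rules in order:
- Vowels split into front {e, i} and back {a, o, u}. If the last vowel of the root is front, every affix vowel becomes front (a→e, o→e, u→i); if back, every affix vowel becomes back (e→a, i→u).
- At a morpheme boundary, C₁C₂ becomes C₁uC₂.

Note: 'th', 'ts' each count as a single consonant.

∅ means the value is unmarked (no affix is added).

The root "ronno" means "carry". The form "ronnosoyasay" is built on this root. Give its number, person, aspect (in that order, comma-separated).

dual, 3rd person, perfective

Segment: ronno-so-yes-ay.
number: -so → dual.
person: -yes → 3rd person.
aspect: -ir/ay → perfective.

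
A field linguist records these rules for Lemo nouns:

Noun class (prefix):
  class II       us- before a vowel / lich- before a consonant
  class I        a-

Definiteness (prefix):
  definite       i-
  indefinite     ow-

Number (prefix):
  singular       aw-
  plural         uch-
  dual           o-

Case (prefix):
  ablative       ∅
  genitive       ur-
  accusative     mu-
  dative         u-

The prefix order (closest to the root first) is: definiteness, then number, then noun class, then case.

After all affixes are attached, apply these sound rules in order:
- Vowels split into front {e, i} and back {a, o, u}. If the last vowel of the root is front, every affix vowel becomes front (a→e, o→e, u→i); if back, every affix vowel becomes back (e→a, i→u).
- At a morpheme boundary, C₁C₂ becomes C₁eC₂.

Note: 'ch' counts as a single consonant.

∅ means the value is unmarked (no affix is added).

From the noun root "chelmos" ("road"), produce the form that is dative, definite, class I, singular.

uaawuchelmos

Attach definiteness definite i- → ichelmos.
Attach number singular aw- → awichelmos.
Attach noun class class I a- → aawichelmos.
Attach case dative u- → uaawichelmos.
Apply vowel harmony: uaawichelmos → uaawuchelmos.
Epenthesis: no change.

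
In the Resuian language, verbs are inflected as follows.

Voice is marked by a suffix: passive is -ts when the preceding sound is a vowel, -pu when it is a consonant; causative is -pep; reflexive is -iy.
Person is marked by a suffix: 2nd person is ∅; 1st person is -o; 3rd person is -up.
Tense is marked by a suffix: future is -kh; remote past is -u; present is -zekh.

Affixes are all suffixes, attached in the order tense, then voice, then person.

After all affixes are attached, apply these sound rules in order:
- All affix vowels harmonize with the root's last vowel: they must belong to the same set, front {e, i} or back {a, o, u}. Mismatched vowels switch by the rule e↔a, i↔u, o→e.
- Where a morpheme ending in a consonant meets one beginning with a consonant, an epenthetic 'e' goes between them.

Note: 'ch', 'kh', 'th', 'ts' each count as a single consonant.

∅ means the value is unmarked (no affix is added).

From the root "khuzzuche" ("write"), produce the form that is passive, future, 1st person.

Attach tense future -kh → khuzzuchekh.
Attach voice passive -pu (after consonant 'kh') → khuzzuchekhpu.
Attach person 1st person -o → khuzzuchekhpuo.
Apply vowel harmony: khuzzuchekhpuo → khuzzuchekhpie.
Apply epenthesis: khuzzuchekhpie → khuzzuchekhepie.

khuzzuchekhepie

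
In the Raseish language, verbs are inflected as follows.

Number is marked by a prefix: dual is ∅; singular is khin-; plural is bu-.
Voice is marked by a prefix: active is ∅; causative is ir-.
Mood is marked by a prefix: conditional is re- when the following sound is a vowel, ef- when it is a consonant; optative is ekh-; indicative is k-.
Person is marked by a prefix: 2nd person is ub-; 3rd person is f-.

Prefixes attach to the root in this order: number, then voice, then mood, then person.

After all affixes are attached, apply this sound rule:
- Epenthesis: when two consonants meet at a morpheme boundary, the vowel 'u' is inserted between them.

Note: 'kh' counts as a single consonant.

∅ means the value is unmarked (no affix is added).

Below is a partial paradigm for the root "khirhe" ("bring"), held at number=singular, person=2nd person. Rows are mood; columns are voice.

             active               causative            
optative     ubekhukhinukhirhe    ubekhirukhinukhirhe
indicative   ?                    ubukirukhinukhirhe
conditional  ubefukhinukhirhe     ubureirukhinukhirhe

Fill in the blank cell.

ubukukhinukhirhe

Attach number singular khin- → khinkhirhe.
voice = active: zero marking, form stays khinkhirhe.
Attach mood indicative k- → kkhinkhirhe.
Attach person 2nd person ub- → ubkkhinkhirhe.
Apply epenthesis: ubkkhinkhirhe → ubukukhinukhirhe.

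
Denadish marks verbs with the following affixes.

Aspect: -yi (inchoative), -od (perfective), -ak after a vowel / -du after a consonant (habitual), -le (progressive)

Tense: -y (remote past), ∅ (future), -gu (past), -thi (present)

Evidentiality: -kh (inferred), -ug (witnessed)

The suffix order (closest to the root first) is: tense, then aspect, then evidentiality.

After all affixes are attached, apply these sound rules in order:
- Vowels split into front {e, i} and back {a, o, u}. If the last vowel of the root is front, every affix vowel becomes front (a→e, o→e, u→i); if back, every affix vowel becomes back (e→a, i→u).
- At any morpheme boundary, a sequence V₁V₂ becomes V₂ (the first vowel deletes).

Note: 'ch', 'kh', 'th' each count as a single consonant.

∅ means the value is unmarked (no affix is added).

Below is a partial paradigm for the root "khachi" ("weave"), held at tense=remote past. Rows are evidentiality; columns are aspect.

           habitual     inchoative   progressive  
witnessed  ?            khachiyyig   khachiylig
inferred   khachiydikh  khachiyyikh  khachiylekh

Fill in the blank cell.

khachiydig

Attach tense remote past -y → khachiy.
Attach aspect habitual -du (after consonant 'y') → khachiydu.
Attach evidentiality witnessed -ug → khachiyduug.
Apply vowel harmony: khachiyduug → khachiydiig.
Apply vowel deletion: khachiydiig → khachiydig.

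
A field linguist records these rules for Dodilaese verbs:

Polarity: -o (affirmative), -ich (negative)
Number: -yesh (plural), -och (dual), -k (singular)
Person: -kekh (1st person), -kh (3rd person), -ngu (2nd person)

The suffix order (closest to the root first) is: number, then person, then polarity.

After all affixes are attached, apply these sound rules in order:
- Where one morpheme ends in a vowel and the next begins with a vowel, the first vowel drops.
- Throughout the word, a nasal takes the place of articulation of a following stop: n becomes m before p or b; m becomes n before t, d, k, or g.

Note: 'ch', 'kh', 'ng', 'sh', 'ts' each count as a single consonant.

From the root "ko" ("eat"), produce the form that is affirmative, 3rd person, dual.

Attach number dual -och → kooch.
Attach person 3rd person -kh → koochkh.
Attach polarity affirmative -o → koochkho.
Apply vowel deletion: koochkho → kochkho.
Nasal assimilation: no change.

kochkho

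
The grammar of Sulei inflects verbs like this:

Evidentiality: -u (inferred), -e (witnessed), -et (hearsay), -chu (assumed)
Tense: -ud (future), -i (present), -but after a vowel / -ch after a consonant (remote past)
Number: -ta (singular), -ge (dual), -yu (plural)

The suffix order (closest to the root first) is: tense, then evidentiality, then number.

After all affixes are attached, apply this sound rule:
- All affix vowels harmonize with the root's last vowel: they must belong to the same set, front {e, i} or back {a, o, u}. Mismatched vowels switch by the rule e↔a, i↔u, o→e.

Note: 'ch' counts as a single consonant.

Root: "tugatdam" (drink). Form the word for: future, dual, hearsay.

tugatdamudatga

Attach tense future -ud → tugatdamud.
Attach evidentiality hearsay -et → tugatdamudet.
Attach number dual -ge → tugatdamudetge.
Apply vowel harmony: tugatdamudetge → tugatdamudatga.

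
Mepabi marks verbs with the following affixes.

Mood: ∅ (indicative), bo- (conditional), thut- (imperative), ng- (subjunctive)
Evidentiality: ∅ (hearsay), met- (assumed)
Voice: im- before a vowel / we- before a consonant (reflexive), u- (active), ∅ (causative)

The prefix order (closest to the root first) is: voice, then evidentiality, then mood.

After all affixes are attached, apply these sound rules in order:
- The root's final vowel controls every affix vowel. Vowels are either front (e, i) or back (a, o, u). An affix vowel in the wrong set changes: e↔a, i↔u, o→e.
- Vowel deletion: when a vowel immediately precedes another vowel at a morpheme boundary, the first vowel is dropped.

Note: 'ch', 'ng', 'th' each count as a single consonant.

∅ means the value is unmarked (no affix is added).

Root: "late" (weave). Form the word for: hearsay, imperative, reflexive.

Attach voice reflexive we- (before consonant 'l') → welate.
evidentiality = hearsay: zero marking, form stays welate.
Attach mood imperative thut- → thutwelate.
Apply vowel harmony: thutwelate → thitwelate.
Vowel deletion: no change.

thitwelate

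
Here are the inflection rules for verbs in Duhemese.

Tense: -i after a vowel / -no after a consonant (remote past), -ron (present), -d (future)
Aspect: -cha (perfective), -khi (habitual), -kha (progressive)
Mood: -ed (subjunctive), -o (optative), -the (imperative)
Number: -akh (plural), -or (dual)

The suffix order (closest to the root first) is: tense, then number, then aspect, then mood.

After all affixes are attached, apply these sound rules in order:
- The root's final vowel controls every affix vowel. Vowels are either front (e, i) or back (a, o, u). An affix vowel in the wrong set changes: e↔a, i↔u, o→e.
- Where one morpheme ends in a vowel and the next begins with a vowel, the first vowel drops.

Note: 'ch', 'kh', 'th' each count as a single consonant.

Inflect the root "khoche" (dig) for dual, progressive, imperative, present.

Attach tense present -ron → khocheron.
Attach number dual -or → khocheronor.
Attach aspect progressive -kha → khocheronorkha.
Attach mood imperative -the → khocheronorkhathe.
Apply vowel harmony: khocheronorkhathe → khocherenerkhethe.
Vowel deletion: no change.

khocherenerkhethe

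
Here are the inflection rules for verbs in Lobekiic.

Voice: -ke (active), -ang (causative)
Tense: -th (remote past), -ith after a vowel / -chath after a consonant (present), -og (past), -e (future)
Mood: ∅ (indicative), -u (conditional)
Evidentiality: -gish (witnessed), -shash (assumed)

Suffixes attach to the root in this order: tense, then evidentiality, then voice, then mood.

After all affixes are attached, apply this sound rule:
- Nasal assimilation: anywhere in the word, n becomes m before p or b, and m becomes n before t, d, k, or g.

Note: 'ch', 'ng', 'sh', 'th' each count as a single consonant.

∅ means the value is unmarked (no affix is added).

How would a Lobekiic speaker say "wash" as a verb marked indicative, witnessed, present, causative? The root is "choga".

Attach tense present -ith (after vowel 'a') → chogaith.
Attach evidentiality witnessed -gish → chogaithgish.
Attach voice causative -ang → chogaithgishang.
mood = indicative: zero marking, form stays chogaithgishang.
Nasal assimilation: no change.

chogaithgishang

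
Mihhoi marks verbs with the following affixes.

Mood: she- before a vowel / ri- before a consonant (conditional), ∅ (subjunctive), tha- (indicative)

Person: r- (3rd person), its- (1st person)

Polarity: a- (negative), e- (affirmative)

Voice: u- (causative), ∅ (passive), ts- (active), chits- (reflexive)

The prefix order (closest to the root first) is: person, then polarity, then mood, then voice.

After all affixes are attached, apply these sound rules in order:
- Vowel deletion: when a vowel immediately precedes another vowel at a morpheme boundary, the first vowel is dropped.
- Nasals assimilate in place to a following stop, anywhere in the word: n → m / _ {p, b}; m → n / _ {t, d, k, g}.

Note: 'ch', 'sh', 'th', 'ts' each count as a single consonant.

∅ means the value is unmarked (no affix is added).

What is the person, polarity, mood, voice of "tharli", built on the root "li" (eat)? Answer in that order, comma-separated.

Segment: tha-a-r-li.
person: r- → 3rd person.
polarity: a- → negative.
mood: tha- → indicative.
voice: ∅ → passive.

3rd person, negative, indicative, passive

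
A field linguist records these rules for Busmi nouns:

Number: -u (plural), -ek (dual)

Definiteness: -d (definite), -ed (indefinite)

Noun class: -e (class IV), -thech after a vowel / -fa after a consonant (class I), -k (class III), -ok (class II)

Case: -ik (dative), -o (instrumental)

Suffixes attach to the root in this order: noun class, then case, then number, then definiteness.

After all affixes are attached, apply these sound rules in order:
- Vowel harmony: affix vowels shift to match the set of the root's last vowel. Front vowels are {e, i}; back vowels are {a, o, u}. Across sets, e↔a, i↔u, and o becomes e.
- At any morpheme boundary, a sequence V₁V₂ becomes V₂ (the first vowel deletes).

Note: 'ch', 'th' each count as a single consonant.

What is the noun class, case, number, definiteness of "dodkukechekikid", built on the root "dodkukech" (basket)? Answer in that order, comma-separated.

Segment: dodkukech-ok-ik-u-d.
noun class: -ok → class II.
case: -ik → dative.
number: -u → plural.
definiteness: -d → definite.

class II, dative, plural, definite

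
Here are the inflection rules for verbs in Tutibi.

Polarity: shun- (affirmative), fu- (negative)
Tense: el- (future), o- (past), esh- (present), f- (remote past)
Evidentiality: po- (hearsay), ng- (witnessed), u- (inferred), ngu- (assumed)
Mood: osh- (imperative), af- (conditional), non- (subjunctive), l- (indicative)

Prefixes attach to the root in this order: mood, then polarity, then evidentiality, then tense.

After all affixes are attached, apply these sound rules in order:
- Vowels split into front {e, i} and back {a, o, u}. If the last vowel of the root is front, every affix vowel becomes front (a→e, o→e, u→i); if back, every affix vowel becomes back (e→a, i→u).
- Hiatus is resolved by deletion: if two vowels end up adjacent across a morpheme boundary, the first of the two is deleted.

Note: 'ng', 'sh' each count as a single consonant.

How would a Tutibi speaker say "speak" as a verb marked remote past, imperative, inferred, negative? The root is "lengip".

Attach mood imperative osh- → oshlengip.
Attach polarity negative fu- → fuoshlengip.
Attach evidentiality inferred u- → ufuoshlengip.
Attach tense remote past f- → fufuoshlengip.
Apply vowel harmony: fufuoshlengip → fifieshlengip.
Apply vowel deletion: fifieshlengip → fifeshlengip.

fifeshlengip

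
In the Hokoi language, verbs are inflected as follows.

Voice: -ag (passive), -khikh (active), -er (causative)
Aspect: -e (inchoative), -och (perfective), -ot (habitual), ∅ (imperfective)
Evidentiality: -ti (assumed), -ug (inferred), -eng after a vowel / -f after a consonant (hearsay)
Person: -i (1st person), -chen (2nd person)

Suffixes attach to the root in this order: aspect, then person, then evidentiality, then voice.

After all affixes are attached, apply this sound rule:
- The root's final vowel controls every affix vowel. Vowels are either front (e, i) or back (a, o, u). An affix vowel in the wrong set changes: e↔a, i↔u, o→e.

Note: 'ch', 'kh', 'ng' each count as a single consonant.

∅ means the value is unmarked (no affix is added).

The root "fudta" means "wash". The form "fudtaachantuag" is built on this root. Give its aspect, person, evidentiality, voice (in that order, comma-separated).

Segment: fudta-e-chen-ti-ag.
aspect: -e → inchoative.
person: -chen → 2nd person.
evidentiality: -ti → assumed.
voice: -ag → passive.

inchoative, 2nd person, assumed, passive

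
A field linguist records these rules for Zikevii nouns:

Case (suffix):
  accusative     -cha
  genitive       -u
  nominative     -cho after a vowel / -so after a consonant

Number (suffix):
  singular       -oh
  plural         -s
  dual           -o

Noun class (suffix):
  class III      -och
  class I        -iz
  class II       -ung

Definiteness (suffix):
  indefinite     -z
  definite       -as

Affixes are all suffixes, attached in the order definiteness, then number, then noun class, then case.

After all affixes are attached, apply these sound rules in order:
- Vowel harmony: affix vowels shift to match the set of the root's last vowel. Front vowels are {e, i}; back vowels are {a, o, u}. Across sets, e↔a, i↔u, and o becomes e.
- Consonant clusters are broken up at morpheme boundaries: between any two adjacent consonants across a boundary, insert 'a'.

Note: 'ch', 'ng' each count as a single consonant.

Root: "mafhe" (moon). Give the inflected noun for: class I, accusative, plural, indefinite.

mafhezasizache

Attach definiteness indefinite -z → mafhez.
Attach number plural -s → mafhezs.
Attach noun class class I -iz → mafhezsiz.
Attach case accusative -cha → mafhezsizcha.
Apply vowel harmony: mafhezsizcha → mafhezsizche.
Apply epenthesis: mafhezsizche → mafhezasizache.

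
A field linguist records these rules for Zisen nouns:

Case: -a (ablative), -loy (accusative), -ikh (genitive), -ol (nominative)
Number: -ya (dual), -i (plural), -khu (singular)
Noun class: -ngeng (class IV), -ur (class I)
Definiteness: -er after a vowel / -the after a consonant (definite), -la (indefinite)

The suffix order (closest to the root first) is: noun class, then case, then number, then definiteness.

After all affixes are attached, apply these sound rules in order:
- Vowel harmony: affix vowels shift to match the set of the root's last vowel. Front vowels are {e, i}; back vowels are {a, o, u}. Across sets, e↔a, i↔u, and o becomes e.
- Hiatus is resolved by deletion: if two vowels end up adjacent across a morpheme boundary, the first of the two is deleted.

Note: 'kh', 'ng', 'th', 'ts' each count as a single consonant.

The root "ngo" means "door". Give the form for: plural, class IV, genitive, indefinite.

ngongangukhula

Attach noun class class IV -ngeng → ngongeng.
Attach case genitive -ikh → ngongengikh.
Attach number plural -i → ngongengikhi.
Attach definiteness indefinite -la → ngongengikhila.
Apply vowel harmony: ngongengikhila → ngongangukhula.
Vowel deletion: no change.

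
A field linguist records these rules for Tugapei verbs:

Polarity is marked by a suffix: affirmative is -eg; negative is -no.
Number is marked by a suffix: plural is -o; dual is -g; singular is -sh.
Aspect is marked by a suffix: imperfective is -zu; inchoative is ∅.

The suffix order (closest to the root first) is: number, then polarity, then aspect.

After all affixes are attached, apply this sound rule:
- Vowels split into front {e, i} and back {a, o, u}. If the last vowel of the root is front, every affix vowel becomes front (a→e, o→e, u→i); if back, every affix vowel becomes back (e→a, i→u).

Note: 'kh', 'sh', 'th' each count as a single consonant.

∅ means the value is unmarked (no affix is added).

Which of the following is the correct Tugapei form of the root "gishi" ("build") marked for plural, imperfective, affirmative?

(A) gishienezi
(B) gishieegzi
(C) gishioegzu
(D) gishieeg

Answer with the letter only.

B

Attach number plural -o → gishio.
Attach polarity affirmative -eg → gishioeg.
Attach aspect imperfective -zu → gishioegzu.
Apply vowel harmony: gishioegzu → gishieegzi.
So the correct form is gishieegzi, option (B).
(D) gishieeg is wrong: it uses inchoative instead of imperfective for aspect.
(A) gishienezi is wrong: it uses negative instead of affirmative for polarity.
(C) gishioegzu is wrong: it fails to apply the sound rule(s).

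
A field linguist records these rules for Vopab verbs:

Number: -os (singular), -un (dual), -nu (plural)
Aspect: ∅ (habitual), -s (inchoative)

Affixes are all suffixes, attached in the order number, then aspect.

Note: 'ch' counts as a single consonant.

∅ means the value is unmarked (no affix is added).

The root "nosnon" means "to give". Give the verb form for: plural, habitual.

nosnonnu

Attach number plural -nu → nosnonnu.
aspect = habitual: zero marking, form stays nosnonnu.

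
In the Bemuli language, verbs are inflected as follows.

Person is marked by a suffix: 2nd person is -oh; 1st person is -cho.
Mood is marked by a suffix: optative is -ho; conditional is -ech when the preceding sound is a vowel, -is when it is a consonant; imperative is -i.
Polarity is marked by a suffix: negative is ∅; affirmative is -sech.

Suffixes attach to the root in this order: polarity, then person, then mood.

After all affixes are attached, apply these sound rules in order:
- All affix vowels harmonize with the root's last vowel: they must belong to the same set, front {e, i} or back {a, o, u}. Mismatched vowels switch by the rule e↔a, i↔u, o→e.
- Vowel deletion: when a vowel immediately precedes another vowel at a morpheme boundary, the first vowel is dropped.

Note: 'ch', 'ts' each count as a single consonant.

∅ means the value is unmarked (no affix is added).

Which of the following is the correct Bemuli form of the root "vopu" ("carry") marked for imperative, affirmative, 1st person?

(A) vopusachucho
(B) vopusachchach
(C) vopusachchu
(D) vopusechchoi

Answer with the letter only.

Attach polarity affirmative -sech → vopusech.
Attach person 1st person -cho → vopusechcho.
Attach mood imperative -i → vopusechchoi.
Apply vowel harmony: vopusechchoi → vopusachchou.
Apply vowel deletion: vopusachchou → vopusachchu.
So the correct form is vopusachchu, option (C).
(B) vopusachchach is wrong: it uses conditional instead of imperative for mood.
(D) vopusechchoi is wrong: it fails to apply the sound rule(s).
(A) vopusachucho is wrong: it has the affixes in the wrong order.

C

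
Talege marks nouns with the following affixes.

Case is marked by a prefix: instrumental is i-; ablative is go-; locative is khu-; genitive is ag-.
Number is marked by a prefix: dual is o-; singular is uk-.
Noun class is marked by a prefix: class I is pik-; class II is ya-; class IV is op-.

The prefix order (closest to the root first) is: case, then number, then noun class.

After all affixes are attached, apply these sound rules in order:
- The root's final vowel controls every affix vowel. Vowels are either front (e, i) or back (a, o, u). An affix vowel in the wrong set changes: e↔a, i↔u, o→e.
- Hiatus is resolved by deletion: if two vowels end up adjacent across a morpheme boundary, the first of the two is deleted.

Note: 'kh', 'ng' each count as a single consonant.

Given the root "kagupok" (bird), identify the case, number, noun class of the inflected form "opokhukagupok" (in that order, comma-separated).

locative, dual, class IV

Segment: op-o-khu-kagupok.
case: khu- → locative.
number: o- → dual.
noun class: op- → class IV.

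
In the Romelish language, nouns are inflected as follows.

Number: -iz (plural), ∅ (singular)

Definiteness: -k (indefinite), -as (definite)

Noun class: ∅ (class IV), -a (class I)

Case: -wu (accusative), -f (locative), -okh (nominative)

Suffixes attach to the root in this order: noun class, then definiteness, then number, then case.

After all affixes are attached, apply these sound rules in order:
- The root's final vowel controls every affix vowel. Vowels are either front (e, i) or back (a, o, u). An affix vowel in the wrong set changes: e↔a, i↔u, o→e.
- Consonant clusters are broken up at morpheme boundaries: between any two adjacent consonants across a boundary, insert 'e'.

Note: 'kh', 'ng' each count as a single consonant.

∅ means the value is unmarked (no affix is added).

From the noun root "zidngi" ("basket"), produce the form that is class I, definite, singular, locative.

zidngieesef

Attach noun class class I -a → zidngia.
Attach definiteness definite -as → zidngiaas.
number = singular: zero marking, form stays zidngiaas.
Attach case locative -f → zidngiaasf.
Apply vowel harmony: zidngiaasf → zidngieesf.
Apply epenthesis: zidngieesf → zidngieesef.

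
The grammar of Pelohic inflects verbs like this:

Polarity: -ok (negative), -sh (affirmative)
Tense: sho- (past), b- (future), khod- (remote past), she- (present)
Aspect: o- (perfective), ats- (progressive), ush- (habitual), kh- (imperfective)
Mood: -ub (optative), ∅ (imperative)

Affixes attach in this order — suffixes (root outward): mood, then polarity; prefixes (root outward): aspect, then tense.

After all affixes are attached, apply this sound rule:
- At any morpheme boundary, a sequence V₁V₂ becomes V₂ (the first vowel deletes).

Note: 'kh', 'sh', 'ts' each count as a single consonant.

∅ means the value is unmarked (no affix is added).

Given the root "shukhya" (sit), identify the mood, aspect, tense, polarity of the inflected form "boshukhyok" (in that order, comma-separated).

imperative, perfective, future, negative

Segment: b-o-shukhya-ok.
mood: ∅ → imperative.
aspect: o- → perfective.
tense: b- → future.
polarity: -ok → negative.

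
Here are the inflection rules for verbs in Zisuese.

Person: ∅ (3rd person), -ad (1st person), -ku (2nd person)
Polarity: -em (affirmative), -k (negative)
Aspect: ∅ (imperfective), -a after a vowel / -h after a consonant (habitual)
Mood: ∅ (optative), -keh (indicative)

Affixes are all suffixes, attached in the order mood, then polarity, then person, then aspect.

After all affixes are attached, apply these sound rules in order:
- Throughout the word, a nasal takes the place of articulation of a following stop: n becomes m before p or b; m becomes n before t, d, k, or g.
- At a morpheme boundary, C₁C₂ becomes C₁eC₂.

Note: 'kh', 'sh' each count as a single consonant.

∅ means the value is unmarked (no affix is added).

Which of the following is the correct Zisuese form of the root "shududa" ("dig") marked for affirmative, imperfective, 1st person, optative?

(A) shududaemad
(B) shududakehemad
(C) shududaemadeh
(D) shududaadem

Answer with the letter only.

mood = optative: zero marking, form stays shududa.
Attach polarity affirmative -em → shududaem.
Attach person 1st person -ad → shududaemad.
aspect = imperfective: zero marking, form stays shududaemad.
Nasal assimilation: no change.
Epenthesis: no change.
So the correct form is shududaemad, option (A).
(D) shududaadem is wrong: it has the affixes in the wrong order.
(B) shududakehemad is wrong: it uses indicative instead of optative for mood.
(C) shududaemadeh is wrong: it uses habitual instead of imperfective for aspect.

A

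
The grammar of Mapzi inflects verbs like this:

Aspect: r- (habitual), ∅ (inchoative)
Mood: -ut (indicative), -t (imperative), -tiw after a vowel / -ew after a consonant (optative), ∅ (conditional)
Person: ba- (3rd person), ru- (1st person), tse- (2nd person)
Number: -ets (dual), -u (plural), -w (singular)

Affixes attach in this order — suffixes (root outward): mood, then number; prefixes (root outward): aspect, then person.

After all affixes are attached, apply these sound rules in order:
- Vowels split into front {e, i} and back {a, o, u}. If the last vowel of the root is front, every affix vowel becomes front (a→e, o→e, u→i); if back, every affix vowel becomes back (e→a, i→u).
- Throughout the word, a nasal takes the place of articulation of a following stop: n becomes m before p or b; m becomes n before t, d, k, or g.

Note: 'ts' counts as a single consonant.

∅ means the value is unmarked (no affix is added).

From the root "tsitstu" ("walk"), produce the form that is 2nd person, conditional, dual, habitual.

Attach aspect habitual r- → rtsitstu.
mood = conditional: zero marking, form stays rtsitstu.
Attach number dual -ets → rtsitstuets.
Attach person 2nd person tse- → tsertsitstuets.
Apply vowel harmony: tsertsitstuets → tsartsitstuats.
Nasal assimilation: no change.

tsartsitstuats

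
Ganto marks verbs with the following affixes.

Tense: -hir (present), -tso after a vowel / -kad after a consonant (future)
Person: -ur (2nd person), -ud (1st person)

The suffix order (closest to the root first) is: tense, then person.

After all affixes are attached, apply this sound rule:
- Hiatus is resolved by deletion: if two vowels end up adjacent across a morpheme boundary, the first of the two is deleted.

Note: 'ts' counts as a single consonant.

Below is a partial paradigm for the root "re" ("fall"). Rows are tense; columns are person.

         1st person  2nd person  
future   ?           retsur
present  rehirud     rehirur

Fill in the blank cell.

Attach tense future -tso (after vowel 'e') → retso.
Attach person 1st person -ud → retsoud.
Apply vowel deletion: retsoud → retsud.

retsud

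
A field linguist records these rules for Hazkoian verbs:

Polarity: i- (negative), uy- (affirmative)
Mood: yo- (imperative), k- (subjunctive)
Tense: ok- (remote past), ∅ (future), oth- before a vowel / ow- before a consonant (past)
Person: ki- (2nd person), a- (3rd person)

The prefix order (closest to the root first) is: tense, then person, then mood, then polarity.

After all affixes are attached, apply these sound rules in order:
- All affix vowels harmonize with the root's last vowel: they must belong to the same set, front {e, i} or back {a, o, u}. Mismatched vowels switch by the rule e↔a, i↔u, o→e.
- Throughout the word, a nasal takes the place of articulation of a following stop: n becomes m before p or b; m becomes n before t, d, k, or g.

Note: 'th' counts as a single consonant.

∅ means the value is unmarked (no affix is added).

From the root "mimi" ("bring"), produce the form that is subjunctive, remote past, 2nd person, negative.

ikkiekmimi

Attach tense remote past ok- → okmimi.
Attach person 2nd person ki- → kiokmimi.
Attach mood subjunctive k- → kkiokmimi.
Attach polarity negative i- → ikkiokmimi.
Apply vowel harmony: ikkiokmimi → ikkiekmimi.
Nasal assimilation: no change.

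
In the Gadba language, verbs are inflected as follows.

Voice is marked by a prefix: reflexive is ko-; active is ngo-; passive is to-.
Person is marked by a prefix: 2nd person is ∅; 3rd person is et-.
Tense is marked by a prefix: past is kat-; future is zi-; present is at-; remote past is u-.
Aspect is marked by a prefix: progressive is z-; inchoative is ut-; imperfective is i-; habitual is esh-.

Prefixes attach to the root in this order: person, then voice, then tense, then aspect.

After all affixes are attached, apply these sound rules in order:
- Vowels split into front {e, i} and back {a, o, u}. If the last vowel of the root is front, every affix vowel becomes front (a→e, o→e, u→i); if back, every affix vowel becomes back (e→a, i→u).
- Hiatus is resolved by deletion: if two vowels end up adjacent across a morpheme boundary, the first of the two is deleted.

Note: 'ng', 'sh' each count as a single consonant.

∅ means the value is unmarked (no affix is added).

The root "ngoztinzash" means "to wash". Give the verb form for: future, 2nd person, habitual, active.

ashzungongoztinzash

person = 2nd person: zero marking, form stays ngoztinzash.
Attach voice active ngo- → ngongoztinzash.
Attach tense future zi- → zingongoztinzash.
Attach aspect habitual esh- → eshzingongoztinzash.
Apply vowel harmony: eshzingongoztinzash → ashzungongoztinzash.
Vowel deletion: no change.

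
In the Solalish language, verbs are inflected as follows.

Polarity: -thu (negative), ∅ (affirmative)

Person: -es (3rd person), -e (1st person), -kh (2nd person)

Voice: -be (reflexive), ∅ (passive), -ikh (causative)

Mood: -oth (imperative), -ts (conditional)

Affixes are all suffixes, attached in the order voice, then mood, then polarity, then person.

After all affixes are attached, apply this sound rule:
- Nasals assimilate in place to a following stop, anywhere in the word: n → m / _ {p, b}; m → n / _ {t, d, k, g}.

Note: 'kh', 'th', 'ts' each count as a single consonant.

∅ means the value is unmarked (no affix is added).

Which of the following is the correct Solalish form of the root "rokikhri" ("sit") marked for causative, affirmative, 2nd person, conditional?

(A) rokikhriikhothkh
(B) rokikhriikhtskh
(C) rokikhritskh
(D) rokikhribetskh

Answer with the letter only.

Attach voice causative -ikh → rokikhriikh.
Attach mood conditional -ts → rokikhriikhts.
polarity = affirmative: zero marking, form stays rokikhriikhts.
Attach person 2nd person -kh → rokikhriikhtskh.
Nasal assimilation: no change.
So the correct form is rokikhriikhtskh, option (B).
(C) rokikhritskh is wrong: it uses passive instead of causative for voice.
(A) rokikhriikhothkh is wrong: it uses imperative instead of conditional for mood.
(D) rokikhribetskh is wrong: it uses reflexive instead of causative for voice.

B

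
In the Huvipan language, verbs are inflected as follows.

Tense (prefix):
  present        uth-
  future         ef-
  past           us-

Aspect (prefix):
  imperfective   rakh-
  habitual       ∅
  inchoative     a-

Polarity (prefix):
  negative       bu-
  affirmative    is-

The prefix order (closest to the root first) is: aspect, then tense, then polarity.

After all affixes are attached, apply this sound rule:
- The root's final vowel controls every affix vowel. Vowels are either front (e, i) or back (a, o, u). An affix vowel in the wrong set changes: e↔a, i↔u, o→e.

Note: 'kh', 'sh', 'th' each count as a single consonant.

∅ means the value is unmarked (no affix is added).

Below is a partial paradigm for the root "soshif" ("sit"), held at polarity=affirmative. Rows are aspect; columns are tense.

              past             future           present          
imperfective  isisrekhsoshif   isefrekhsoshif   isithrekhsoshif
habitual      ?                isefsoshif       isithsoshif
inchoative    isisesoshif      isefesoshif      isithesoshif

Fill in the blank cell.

aspect = habitual: zero marking, form stays soshif.
Attach tense past us- → ussoshif.
Attach polarity affirmative is- → isussoshif.
Apply vowel harmony: isussoshif → isissoshif.

isissoshif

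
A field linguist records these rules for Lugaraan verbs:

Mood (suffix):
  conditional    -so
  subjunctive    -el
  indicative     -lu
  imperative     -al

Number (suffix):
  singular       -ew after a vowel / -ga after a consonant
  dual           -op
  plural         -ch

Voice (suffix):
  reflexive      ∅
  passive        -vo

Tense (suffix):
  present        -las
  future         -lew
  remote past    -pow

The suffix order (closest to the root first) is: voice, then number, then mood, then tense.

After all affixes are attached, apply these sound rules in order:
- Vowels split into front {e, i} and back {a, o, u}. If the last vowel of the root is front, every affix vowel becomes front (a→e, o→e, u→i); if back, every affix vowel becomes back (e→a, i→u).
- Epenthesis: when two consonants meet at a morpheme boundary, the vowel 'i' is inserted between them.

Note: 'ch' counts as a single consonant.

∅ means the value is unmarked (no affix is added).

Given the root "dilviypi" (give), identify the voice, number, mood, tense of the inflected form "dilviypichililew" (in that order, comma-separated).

reflexive, plural, indicative, future

Segment: dilviypi-ch-lu-lew.
voice: ∅ → reflexive.
number: -ch → plural.
mood: -lu → indicative.
tense: -lew → future.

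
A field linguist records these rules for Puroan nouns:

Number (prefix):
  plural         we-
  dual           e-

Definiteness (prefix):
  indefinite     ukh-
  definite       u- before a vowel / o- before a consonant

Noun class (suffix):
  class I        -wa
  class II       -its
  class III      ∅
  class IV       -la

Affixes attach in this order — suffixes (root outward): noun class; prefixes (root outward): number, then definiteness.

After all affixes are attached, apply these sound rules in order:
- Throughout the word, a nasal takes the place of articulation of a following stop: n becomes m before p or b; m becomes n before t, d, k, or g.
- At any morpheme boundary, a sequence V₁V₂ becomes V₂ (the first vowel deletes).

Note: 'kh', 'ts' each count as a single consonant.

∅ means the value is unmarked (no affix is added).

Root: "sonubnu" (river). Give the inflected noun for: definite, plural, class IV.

Attach number plural we- → wesonubnu.
Attach definiteness definite o- (before consonant 'w') → owesonubnu.
Attach noun class class IV -la → owesonubnula.
Nasal assimilation: no change.
Vowel deletion: no change.

owesonubnula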